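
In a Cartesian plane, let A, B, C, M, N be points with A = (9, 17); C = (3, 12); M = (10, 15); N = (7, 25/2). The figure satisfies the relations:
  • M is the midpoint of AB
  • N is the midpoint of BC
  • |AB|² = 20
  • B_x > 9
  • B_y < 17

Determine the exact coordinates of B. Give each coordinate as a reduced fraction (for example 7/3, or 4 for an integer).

1. B_x = 11  [B = 2·M−A = 2·(10, 15)−(9, 17)]
2. B_y = 13  [B = 2·M−A = 2·(10, 15)−(9, 17)]
   so B = (11, 13)

B = (11, 13)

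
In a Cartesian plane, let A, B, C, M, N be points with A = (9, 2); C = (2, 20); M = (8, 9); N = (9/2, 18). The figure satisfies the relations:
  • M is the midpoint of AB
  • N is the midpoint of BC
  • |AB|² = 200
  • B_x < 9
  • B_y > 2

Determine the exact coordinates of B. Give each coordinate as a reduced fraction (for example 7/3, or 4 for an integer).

B = (7, 16)

1. B_x = 7  [B = 2·M−A = 2·(8, 9)−(9, 2)]
2. B_y = 16  [B = 2·M−A = 2·(8, 9)−(9, 2)]
   so B = (7, 16)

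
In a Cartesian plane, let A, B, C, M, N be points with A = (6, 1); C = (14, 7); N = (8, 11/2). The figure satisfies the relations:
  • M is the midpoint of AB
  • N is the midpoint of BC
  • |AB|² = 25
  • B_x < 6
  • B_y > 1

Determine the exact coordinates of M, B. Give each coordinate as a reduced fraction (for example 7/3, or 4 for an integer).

1. B_x = 2  [B = 2·N−C = 2·(8, 11/2)−(14, 7)]
2. B_y = 4  [B = 2·N−C = 2·(8, 11/2)−(14, 7)]
   so B = (2, 4)
3. M_x = 4  [2·M = A+B = (6, 1)+(2, 4)]
4. M_y = 5/2  [2·M = A+B = (6, 1)+(2, 4)]
   so M = (4, 5/2)

M = (4, 5/2)
B = (2, 4)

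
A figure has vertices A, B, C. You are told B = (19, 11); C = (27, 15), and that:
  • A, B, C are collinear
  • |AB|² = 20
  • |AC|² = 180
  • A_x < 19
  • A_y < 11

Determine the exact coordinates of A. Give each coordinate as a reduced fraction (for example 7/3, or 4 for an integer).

A = (15, 9)

1. A_x = 15  [[A, B, C are collinear ⇒ -4x+8y-12=0] ∩ [|A−(19, 11)|²=20]]
2. A_y = 9  [[A, B, C are collinear ⇒ -4x+8y-12=0] ∩ [|A−(19, 11)|²=20]]
   so A = (15, 9)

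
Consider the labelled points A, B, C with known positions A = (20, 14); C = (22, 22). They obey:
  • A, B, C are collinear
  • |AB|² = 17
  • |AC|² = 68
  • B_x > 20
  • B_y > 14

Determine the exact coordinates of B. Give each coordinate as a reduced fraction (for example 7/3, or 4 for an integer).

B = (21, 18)

1. B_x = 21  [[A, B, C are collinear ⇒ 8x-2y-132=0] ∩ [|B−(20, 14)|²=17]]
2. B_y = 18  [[A, B, C are collinear ⇒ 8x-2y-132=0] ∩ [|B−(20, 14)|²=17]]
   so B = (21, 18)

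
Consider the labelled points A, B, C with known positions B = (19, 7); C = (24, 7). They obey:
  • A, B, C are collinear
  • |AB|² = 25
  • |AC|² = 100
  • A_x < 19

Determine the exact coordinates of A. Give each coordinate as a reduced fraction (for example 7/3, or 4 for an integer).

A = (14, 7)

1. A_x = 14  [[A, B, C are collinear ⇒ 5y-35=0] ∩ [|A−(19, 7)|²=25]]
2. A_y = 7  [[A, B, C are collinear ⇒ 5y-35=0] ∩ [|A−(19, 7)|²=25]]
   so A = (14, 7)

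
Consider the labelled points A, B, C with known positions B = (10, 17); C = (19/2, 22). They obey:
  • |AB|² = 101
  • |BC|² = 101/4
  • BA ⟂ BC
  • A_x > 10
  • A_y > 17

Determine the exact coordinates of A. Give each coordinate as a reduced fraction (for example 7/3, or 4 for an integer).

1. A_x = 20  [[BA ⟂ BC ⇒ -1/2x+5y-80=0] ∩ [|A−(10, 17)|²=101]]
2. A_y = 18  [[BA ⟂ BC ⇒ -1/2x+5y-80=0] ∩ [|A−(10, 17)|²=101]]
   so A = (20, 18)

A = (20, 18)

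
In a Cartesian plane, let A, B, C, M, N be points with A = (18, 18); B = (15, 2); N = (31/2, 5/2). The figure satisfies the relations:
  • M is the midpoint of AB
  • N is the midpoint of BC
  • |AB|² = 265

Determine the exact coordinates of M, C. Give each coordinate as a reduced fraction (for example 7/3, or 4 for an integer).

1. M_x = 33/2  [2·M = A+B = (18, 18)+(15, 2)]
2. M_y = 10  [2·M = A+B = (18, 18)+(15, 2)]
   so M = (33/2, 10)
3. C_x = 16  [C = 2·N−B = 2·(31/2, 5/2)−(15, 2)]
4. C_y = 3  [C = 2·N−B = 2·(31/2, 5/2)−(15, 2)]
   so C = (16, 3)

M = (33/2, 10)
C = (16, 3)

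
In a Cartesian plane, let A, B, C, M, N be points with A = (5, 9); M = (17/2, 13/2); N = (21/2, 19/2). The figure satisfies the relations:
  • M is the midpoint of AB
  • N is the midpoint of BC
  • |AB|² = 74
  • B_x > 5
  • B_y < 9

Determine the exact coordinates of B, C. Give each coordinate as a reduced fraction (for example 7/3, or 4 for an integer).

1. B_x = 12  [B = 2·M−A = 2·(17/2, 13/2)−(5, 9)]
2. B_y = 4  [B = 2·M−A = 2·(17/2, 13/2)−(5, 9)]
   so B = (12, 4)
3. C_x = 9  [C = 2·N−B = 2·(21/2, 19/2)−(12, 4)]
4. C_y = 15  [C = 2·N−B = 2·(21/2, 19/2)−(12, 4)]
   so C = (9, 15)

B = (12, 4)
C = (9, 15)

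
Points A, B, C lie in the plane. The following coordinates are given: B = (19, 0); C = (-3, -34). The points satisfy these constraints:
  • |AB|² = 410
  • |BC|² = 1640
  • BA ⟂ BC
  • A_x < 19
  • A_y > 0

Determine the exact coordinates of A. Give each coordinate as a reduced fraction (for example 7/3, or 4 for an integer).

1. A_x = 2  [[BA ⟂ BC ⇒ -22x-34y+418=0] ∩ [|A−(19, 0)|²=410]]
2. A_y = 11  [[BA ⟂ BC ⇒ -22x-34y+418=0] ∩ [|A−(19, 0)|²=410]]
   so A = (2, 11)

A = (2, 11)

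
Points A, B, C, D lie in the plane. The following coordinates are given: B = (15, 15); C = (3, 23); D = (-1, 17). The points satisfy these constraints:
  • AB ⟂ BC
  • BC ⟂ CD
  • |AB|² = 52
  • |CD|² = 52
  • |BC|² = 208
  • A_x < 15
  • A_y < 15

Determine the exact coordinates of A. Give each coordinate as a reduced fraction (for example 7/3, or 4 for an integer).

A = (11, 9)

1. A_x = 11  [[AB ⟂ BC ⇒ 12x-8y-60=0] ∩ [|A−(15, 15)|²=52]]
2. A_y = 9  [[AB ⟂ BC ⇒ 12x-8y-60=0] ∩ [|A−(15, 15)|²=52]]
   so A = (11, 9)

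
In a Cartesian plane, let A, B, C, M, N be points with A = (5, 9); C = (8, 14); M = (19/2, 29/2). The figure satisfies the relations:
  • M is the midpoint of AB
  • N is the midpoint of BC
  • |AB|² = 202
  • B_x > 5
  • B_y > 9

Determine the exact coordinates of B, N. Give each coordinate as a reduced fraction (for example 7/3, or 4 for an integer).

B = (14, 20)
N = (11, 17)

1. B_x = 14  [B = 2·M−A = 2·(19/2, 29/2)−(5, 9)]
2. B_y = 20  [B = 2·M−A = 2·(19/2, 29/2)−(5, 9)]
   so B = (14, 20)
3. N_x = 11  [2·N = B+C = (14, 20)+(8, 14)]
4. N_y = 17  [2·N = B+C = (14, 20)+(8, 14)]
   so N = (11, 17)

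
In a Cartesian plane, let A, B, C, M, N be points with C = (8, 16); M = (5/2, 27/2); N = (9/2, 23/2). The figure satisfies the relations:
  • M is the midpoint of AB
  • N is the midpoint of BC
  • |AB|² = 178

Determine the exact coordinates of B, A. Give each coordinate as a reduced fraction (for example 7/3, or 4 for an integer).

B = (1, 7)
A = (4, 20)

1. B_x = 1  [B = 2·N−C = 2·(9/2, 23/2)−(8, 16)]
2. B_y = 7  [B = 2·N−C = 2·(9/2, 23/2)−(8, 16)]
   so B = (1, 7)
3. A_x = 4  [A = 2·M−B = 2·(5/2, 27/2)−(1, 7)]
4. A_y = 20  [A = 2·M−B = 2·(5/2, 27/2)−(1, 7)]
   so A = (4, 20)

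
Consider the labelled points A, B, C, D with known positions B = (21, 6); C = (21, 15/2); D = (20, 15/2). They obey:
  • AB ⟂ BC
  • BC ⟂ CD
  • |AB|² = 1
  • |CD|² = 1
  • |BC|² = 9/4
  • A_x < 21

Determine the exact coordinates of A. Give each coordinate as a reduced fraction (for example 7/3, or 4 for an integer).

A = (20, 6)

1. A_x = 20  [[AB ⟂ BC ⇒ -3/2y+9=0] ∩ [|A−(21, 6)|²=1]]
2. A_y = 6  [[AB ⟂ BC ⇒ -3/2y+9=0] ∩ [|A−(21, 6)|²=1]]
   so A = (20, 6)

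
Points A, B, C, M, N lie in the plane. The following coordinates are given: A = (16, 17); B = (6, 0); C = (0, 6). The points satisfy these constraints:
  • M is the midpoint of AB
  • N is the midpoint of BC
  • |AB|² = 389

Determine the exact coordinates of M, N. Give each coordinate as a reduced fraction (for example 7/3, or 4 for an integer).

M = (11, 17/2)
N = (3, 3)

1. M_x = 11  [2·M = A+B = (16, 17)+(6, 0)]
2. M_y = 17/2  [2·M = A+B = (16, 17)+(6, 0)]
   so M = (11, 17/2)
3. N_x = 3  [2·N = B+C = (6, 0)+(0, 6)]
4. N_y = 3  [2·N = B+C = (6, 0)+(0, 6)]
   so N = (3, 3)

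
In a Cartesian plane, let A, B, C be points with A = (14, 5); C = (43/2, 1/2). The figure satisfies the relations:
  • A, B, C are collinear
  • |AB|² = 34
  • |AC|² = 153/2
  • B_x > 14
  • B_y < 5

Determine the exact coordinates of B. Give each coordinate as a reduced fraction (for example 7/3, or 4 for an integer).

1. B_x = 19  [[A, B, C are collinear ⇒ -9/2x-15/2y+201/2=0] ∩ [|B−(14, 5)|²=34]]
2. B_y = 2  [[A, B, C are collinear ⇒ -9/2x-15/2y+201/2=0] ∩ [|B−(14, 5)|²=34]]
   so B = (19, 2)

B = (19, 2)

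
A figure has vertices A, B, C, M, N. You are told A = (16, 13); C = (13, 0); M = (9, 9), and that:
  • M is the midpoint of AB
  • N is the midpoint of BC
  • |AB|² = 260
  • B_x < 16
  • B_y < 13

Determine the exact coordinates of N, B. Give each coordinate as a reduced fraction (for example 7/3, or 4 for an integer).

1. B_x = 2  [B = 2·M−A = 2·(9, 9)−(16, 13)]
2. B_y = 5  [B = 2·M−A = 2·(9, 9)−(16, 13)]
   so B = (2, 5)
3. N_x = 15/2  [2·N = B+C = (2, 5)+(13, 0)]
4. N_y = 5/2  [2·N = B+C = (2, 5)+(13, 0)]
   so N = (15/2, 5/2)

N = (15/2, 5/2)
B = (2, 5)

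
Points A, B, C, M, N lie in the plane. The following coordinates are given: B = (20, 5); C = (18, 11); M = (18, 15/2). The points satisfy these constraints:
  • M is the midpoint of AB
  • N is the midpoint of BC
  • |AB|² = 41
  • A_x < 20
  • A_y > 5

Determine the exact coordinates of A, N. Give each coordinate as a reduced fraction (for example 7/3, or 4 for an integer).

1. A_x = 16  [A = 2·M−B = 2·(18, 15/2)−(20, 5)]
2. A_y = 10  [A = 2·M−B = 2·(18, 15/2)−(20, 5)]
   so A = (16, 10)
3. N_x = 19  [2·N = B+C = (20, 5)+(18, 11)]
4. N_y = 8  [2·N = B+C = (20, 5)+(18, 11)]
   so N = (19, 8)

A = (16, 10)
N = (19, 8)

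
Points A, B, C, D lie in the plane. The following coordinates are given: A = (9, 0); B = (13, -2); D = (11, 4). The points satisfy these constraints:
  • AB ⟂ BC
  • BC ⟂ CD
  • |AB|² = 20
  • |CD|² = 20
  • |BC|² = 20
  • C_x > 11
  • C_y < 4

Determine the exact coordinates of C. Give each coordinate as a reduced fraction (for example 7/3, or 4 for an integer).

1. C_x = 15  [[AB ⟂ BC ⇒ 4x-2y-56=0] ∩ [|C−(11, 4)|²=20]]
2. C_y = 2  [[AB ⟂ BC ⇒ 4x-2y-56=0] ∩ [|C−(11, 4)|²=20]]
   so C = (15, 2)

C = (15, 2)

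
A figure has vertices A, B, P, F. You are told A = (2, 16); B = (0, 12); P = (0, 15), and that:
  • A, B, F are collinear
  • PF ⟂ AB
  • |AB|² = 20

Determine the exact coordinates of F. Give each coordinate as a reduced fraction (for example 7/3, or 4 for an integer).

F = (6/5, 72/5)

1. F_x = 6/5  [[A, B, F are collinear ⇒ 4x-2y+24=0] ∩ [PF ⟂ AB ⇒ -2x-4y+60=0]]
2. F_y = 72/5  [[A, B, F are collinear ⇒ 4x-2y+24=0] ∩ [PF ⟂ AB ⇒ -2x-4y+60=0]]
   so F = (6/5, 72/5)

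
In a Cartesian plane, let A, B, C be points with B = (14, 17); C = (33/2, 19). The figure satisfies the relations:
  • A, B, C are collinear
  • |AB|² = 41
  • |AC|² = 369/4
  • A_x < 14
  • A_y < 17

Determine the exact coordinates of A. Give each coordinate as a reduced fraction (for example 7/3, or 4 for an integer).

A = (9, 13)

1. A_x = 9  [[A, B, C are collinear ⇒ -2x+5/2y-29/2=0] ∩ [|A−(14, 17)|²=41]]
2. A_y = 13  [[A, B, C are collinear ⇒ -2x+5/2y-29/2=0] ∩ [|A−(14, 17)|²=41]]
   so A = (9, 13)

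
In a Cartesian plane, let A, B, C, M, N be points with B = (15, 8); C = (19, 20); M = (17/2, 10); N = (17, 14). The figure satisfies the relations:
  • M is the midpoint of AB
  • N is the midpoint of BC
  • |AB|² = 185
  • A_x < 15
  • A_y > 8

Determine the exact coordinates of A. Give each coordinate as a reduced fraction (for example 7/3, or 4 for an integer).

A = (2, 12)

1. A_x = 2  [A = 2·M−B = 2·(17/2, 10)−(15, 8)]
2. A_y = 12  [A = 2·M−B = 2·(17/2, 10)−(15, 8)]
   so A = (2, 12)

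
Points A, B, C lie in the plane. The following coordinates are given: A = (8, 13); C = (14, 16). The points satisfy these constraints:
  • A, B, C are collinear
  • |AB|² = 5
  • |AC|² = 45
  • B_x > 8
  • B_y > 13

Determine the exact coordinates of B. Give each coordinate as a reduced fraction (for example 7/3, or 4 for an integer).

B = (10, 14)

1. B_x = 10  [[A, B, C are collinear ⇒ 3x-6y+54=0] ∩ [|B−(8, 13)|²=5]]
2. B_y = 14  [[A, B, C are collinear ⇒ 3x-6y+54=0] ∩ [|B−(8, 13)|²=5]]
   so B = (10, 14)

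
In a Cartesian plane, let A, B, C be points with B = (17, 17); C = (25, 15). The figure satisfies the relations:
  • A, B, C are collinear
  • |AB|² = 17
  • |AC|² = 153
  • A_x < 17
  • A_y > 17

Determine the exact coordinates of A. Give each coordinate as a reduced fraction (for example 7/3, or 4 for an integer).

1. A_x = 13  [[A, B, C are collinear ⇒ 2x+8y-170=0] ∩ [|A−(17, 17)|²=17]]
2. A_y = 18  [[A, B, C are collinear ⇒ 2x+8y-170=0] ∩ [|A−(17, 17)|²=17]]
   so A = (13, 18)

A = (13, 18)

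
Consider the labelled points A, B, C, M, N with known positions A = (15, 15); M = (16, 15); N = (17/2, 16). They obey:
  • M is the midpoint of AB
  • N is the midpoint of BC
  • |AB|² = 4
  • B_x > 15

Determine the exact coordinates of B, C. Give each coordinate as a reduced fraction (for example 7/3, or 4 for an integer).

1. B_x = 17  [B = 2·M−A = 2·(16, 15)−(15, 15)]
2. B_y = 15  [B = 2·M−A = 2·(16, 15)−(15, 15)]
   so B = (17, 15)
3. C_x = 0  [C = 2·N−B = 2·(17/2, 16)−(17, 15)]
4. C_y = 17  [C = 2·N−B = 2·(17/2, 16)−(17, 15)]
   so C = (0, 17)

B = (17, 15)
C = (0, 17)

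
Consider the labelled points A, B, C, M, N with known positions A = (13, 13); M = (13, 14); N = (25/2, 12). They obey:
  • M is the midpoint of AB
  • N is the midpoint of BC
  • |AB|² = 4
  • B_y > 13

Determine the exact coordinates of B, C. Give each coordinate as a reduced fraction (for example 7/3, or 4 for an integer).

1. B_x = 13  [B = 2·M−A = 2·(13, 14)−(13, 13)]
2. B_y = 15  [B = 2·M−A = 2·(13, 14)−(13, 13)]
   so B = (13, 15)
3. C_x = 12  [C = 2·N−B = 2·(25/2, 12)−(13, 15)]
4. C_y = 9  [C = 2·N−B = 2·(25/2, 12)−(13, 15)]
   so C = (12, 9)

B = (13, 15)
C = (12, 9)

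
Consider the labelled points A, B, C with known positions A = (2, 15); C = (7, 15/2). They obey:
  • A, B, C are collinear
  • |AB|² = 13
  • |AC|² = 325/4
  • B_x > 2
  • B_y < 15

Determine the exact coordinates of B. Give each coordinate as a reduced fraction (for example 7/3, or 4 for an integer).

B = (4, 12)

1. B_x = 4  [[A, B, C are collinear ⇒ -15/2x-5y+90=0] ∩ [|B−(2, 15)|²=13]]
2. B_y = 12  [[A, B, C are collinear ⇒ -15/2x-5y+90=0] ∩ [|B−(2, 15)|²=13]]
   so B = (4, 12)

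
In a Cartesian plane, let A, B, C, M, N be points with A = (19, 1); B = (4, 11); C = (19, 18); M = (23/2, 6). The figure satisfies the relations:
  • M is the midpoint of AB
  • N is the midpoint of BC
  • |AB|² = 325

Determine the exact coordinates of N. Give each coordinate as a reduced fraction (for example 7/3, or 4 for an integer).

N = (23/2, 29/2)

1. N_x = 23/2  [2·N = B+C = (4, 11)+(19, 18)]
2. N_y = 29/2  [2·N = B+C = (4, 11)+(19, 18)]
   so N = (23/2, 29/2)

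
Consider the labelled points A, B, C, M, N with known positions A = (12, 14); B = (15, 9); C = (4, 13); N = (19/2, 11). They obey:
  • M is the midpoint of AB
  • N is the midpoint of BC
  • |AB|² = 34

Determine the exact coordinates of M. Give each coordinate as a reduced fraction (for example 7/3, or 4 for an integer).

1. M_x = 27/2  [2·M = A+B = (12, 14)+(15, 9)]
2. M_y = 23/2  [2·M = A+B = (12, 14)+(15, 9)]
   so M = (27/2, 23/2)

M = (27/2, 23/2)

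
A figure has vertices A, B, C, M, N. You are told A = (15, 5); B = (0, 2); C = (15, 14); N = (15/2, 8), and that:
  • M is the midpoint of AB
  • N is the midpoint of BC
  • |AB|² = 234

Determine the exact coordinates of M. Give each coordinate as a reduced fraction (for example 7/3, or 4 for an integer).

1. M_x = 15/2  [2·M = A+B = (15, 5)+(0, 2)]
2. M_y = 7/2  [2·M = A+B = (15, 5)+(0, 2)]
   so M = (15/2, 7/2)

M = (15/2, 7/2)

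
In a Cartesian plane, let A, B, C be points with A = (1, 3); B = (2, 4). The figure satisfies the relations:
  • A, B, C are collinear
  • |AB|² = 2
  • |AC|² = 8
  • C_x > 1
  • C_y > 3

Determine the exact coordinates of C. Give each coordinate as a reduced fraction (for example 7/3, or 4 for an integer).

C = (3, 5)

1. C_x = 3  [[A, B, C are collinear ⇒ -1x+1y-2=0] ∩ [|C−(1, 3)|²=8]]
2. C_y = 5  [[A, B, C are collinear ⇒ -1x+1y-2=0] ∩ [|C−(1, 3)|²=8]]
   so C = (3, 5)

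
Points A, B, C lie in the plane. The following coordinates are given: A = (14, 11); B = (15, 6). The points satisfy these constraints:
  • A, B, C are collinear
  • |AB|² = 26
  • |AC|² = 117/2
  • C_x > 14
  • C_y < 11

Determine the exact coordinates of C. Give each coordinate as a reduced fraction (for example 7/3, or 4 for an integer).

C = (31/2, 7/2)

1. C_x = 31/2  [[A, B, C are collinear ⇒ 5x+1y-81=0] ∩ [|C−(14, 11)|²=117/2]]
2. C_y = 7/2  [[A, B, C are collinear ⇒ 5x+1y-81=0] ∩ [|C−(14, 11)|²=117/2]]
   so C = (31/2, 7/2)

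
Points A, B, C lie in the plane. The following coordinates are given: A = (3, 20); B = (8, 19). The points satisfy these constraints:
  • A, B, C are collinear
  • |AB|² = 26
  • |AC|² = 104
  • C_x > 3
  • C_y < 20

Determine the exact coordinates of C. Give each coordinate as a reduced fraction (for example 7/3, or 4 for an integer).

C = (13, 18)

1. C_x = 13  [[A, B, C are collinear ⇒ 1x+5y-103=0] ∩ [|C−(3, 20)|²=104]]
2. C_y = 18  [[A, B, C are collinear ⇒ 1x+5y-103=0] ∩ [|C−(3, 20)|²=104]]
   so C = (13, 18)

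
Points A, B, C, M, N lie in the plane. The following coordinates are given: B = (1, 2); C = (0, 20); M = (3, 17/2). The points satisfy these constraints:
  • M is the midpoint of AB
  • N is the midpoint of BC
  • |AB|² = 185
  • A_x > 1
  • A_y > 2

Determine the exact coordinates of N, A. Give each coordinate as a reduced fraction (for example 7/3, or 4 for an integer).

N = (1/2, 11)
A = (5, 15)

1. A_x = 5  [A = 2·M−B = 2·(3, 17/2)−(1, 2)]
2. A_y = 15  [A = 2·M−B = 2·(3, 17/2)−(1, 2)]
   so A = (5, 15)
3. N_x = 1/2  [2·N = B+C = (1, 2)+(0, 20)]
4. N_y = 11  [2·N = B+C = (1, 2)+(0, 20)]
   so N = (1/2, 11)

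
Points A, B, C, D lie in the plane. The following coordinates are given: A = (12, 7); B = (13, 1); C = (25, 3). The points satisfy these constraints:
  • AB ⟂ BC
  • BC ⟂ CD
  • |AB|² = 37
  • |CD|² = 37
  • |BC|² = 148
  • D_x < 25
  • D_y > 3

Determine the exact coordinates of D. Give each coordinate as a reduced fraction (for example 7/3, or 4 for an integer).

1. D_x = 24  [[BC ⟂ CD ⇒ 12x+2y-306=0] ∩ [|D−(25, 3)|²=37]]
2. D_y = 9  [[BC ⟂ CD ⇒ 12x+2y-306=0] ∩ [|D−(25, 3)|²=37]]
   so D = (24, 9)

D = (24, 9)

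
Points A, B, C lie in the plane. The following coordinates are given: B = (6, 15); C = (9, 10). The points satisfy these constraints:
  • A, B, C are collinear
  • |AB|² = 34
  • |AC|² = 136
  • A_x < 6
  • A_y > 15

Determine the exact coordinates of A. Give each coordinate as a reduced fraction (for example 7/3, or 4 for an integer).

A = (3, 20)

1. A_x = 3  [[A, B, C are collinear ⇒ 5x+3y-75=0] ∩ [|A−(6, 15)|²=34]]
2. A_y = 20  [[A, B, C are collinear ⇒ 5x+3y-75=0] ∩ [|A−(6, 15)|²=34]]
   so A = (3, 20)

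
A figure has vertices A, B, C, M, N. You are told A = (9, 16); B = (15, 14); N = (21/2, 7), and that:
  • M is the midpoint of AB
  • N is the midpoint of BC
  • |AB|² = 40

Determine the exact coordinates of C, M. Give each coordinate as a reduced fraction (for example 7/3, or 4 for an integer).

1. M_x = 12  [2·M = A+B = (9, 16)+(15, 14)]
2. M_y = 15  [2·M = A+B = (9, 16)+(15, 14)]
   so M = (12, 15)
3. C_x = 6  [C = 2·N−B = 2·(21/2, 7)−(15, 14)]
4. C_y = 0  [C = 2·N−B = 2·(21/2, 7)−(15, 14)]
   so C = (6, 0)

C = (6, 0)
M = (12, 15)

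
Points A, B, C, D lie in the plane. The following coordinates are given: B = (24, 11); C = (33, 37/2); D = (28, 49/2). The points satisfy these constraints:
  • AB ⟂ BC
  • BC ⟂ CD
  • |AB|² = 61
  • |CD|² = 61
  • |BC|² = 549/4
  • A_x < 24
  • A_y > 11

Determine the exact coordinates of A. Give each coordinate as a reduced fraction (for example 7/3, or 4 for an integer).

1. A_x = 19  [[AB ⟂ BC ⇒ -9x-15/2y+597/2=0] ∩ [|A−(24, 11)|²=61]]
2. A_y = 17  [[AB ⟂ BC ⇒ -9x-15/2y+597/2=0] ∩ [|A−(24, 11)|²=61]]
   so A = (19, 17)

A = (19, 17)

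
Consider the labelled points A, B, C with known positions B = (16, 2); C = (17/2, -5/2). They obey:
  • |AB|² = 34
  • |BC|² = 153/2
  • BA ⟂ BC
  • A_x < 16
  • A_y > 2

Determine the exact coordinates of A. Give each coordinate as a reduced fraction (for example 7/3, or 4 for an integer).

A = (13, 7)

1. A_x = 13  [[BA ⟂ BC ⇒ -15/2x-9/2y+129=0] ∩ [|A−(16, 2)|²=34]]
2. A_y = 7  [[BA ⟂ BC ⇒ -15/2x-9/2y+129=0] ∩ [|A−(16, 2)|²=34]]
   so A = (13, 7)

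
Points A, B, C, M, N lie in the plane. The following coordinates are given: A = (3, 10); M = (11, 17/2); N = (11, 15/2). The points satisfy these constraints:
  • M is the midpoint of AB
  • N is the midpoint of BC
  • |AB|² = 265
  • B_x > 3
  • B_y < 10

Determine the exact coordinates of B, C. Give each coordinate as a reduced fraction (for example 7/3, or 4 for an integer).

1. B_x = 19  [B = 2·M−A = 2·(11, 17/2)−(3, 10)]
2. B_y = 7  [B = 2·M−A = 2·(11, 17/2)−(3, 10)]
   so B = (19, 7)
3. C_x = 3  [C = 2·N−B = 2·(11, 15/2)−(19, 7)]
4. C_y = 8  [C = 2·N−B = 2·(11, 15/2)−(19, 7)]
   so C = (3, 8)

B = (19, 7)
C = (3, 8)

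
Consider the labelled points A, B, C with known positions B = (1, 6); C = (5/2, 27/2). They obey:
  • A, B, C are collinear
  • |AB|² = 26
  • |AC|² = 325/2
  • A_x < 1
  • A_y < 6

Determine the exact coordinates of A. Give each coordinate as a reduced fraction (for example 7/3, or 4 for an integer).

A = (0, 1)

1. A_x = 0  [[A, B, C are collinear ⇒ -15/2x+3/2y-3/2=0] ∩ [|A−(1, 6)|²=26]]
2. A_y = 1  [[A, B, C are collinear ⇒ -15/2x+3/2y-3/2=0] ∩ [|A−(1, 6)|²=26]]
   so A = (0, 1)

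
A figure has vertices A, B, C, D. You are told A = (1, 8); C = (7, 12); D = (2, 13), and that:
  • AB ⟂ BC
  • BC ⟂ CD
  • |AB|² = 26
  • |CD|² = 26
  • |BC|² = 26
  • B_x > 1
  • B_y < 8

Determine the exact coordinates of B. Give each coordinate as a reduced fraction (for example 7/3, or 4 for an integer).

1. B_x = 6  [[BC ⟂ CD ⇒ 5x-1y-23=0] ∩ [|B−(1, 8)|²=26]]
2. B_y = 7  [[BC ⟂ CD ⇒ 5x-1y-23=0] ∩ [|B−(1, 8)|²=26]]
   so B = (6, 7)

B = (6, 7)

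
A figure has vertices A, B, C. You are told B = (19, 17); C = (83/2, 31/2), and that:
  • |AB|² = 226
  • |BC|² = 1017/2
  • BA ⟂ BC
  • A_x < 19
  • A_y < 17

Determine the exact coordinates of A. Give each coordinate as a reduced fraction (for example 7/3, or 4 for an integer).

1. A_x = 18  [[BA ⟂ BC ⇒ 45/2x-3/2y-402=0] ∩ [|A−(19, 17)|²=226]]
2. A_y = 2  [[BA ⟂ BC ⇒ 45/2x-3/2y-402=0] ∩ [|A−(19, 17)|²=226]]
   so A = (18, 2)

A = (18, 2)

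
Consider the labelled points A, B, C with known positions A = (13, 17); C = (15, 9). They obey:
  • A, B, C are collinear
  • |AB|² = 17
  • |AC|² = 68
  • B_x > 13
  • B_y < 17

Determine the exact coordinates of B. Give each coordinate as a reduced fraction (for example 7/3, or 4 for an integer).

B = (14, 13)

1. B_x = 14  [[A, B, C are collinear ⇒ -8x-2y+138=0] ∩ [|B−(13, 17)|²=17]]
2. B_y = 13  [[A, B, C are collinear ⇒ -8x-2y+138=0] ∩ [|B−(13, 17)|²=17]]
   so B = (14, 13)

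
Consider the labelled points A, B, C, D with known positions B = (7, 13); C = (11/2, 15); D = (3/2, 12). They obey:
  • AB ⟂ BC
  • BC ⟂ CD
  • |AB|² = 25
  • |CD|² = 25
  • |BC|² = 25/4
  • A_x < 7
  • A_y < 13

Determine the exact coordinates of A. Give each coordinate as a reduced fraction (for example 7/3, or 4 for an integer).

A = (3, 10)

1. A_x = 3  [[AB ⟂ BC ⇒ 3/2x-2y+31/2=0] ∩ [|A−(7, 13)|²=25]]
2. A_y = 10  [[AB ⟂ BC ⇒ 3/2x-2y+31/2=0] ∩ [|A−(7, 13)|²=25]]
   so A = (3, 10)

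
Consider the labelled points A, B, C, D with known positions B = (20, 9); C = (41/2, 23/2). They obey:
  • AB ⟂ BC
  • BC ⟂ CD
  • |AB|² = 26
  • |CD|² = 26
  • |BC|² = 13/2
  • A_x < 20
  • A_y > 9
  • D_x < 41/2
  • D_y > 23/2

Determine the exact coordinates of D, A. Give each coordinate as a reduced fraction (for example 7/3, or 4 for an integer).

1. D_x = 31/2  [[BC ⟂ CD ⇒ 1/2x+5/2y-39=0] ∩ [|D−(41/2, 23/2)|²=26]]
2. D_y = 25/2  [[BC ⟂ CD ⇒ 1/2x+5/2y-39=0] ∩ [|D−(41/2, 23/2)|²=26]]
   so D = (31/2, 25/2)
3. A_x = 15  [[AB ⟂ BC ⇒ -1/2x-5/2y+65/2=0] ∩ [|A−(20, 9)|²=26]]
4. A_y = 10  [[AB ⟂ BC ⇒ -1/2x-5/2y+65/2=0] ∩ [|A−(20, 9)|²=26]]
   so A = (15, 10)

D = (31/2, 25/2)
A = (15, 10)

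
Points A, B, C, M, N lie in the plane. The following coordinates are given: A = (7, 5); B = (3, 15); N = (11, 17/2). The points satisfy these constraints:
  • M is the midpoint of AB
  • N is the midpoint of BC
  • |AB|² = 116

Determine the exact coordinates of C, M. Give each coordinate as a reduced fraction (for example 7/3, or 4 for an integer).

1. M_x = 5  [2·M = A+B = (7, 5)+(3, 15)]
2. M_y = 10  [2·M = A+B = (7, 5)+(3, 15)]
   so M = (5, 10)
3. C_x = 19  [C = 2·N−B = 2·(11, 17/2)−(3, 15)]
4. C_y = 2  [C = 2·N−B = 2·(11, 17/2)−(3, 15)]
   so C = (19, 2)

C = (19, 2)
M = (5, 10)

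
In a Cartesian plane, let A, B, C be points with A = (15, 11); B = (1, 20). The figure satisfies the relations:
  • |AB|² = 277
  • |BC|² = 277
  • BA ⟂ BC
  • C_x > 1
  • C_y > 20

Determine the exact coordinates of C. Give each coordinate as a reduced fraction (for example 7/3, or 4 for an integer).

C = (10, 34)

1. C_x = 10  [[BA ⟂ BC ⇒ 14x-9y+166=0] ∩ [|C−(1, 20)|²=277]]
2. C_y = 34  [[BA ⟂ BC ⇒ 14x-9y+166=0] ∩ [|C−(1, 20)|²=277]]
   so C = (10, 34)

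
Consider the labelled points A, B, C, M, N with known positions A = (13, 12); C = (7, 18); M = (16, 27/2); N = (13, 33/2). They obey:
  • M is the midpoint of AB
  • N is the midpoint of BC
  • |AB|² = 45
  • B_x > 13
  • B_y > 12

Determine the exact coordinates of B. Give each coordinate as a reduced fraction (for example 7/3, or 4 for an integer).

1. B_x = 19  [B = 2·M−A = 2·(16, 27/2)−(13, 12)]
2. B_y = 15  [B = 2·M−A = 2·(16, 27/2)−(13, 12)]
   so B = (19, 15)

B = (19, 15)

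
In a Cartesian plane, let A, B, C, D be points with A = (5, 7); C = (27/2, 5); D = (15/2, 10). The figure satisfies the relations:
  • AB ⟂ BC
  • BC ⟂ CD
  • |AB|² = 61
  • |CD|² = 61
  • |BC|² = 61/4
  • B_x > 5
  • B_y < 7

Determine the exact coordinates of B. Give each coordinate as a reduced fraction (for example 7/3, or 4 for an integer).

1. B_x = 11  [[BC ⟂ CD ⇒ 6x-5y-56=0] ∩ [|B−(5, 7)|²=61]]
2. B_y = 2  [[BC ⟂ CD ⇒ 6x-5y-56=0] ∩ [|B−(5, 7)|²=61]]
   so B = (11, 2)

B = (11, 2)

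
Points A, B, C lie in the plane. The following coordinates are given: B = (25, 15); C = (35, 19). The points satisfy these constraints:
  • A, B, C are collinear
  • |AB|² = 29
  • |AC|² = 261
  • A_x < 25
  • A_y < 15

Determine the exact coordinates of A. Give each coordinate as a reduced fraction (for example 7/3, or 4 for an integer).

A = (20, 13)

1. A_x = 20  [[A, B, C are collinear ⇒ -4x+10y-50=0] ∩ [|A−(25, 15)|²=29]]
2. A_y = 13  [[A, B, C are collinear ⇒ -4x+10y-50=0] ∩ [|A−(25, 15)|²=29]]
   so A = (20, 13)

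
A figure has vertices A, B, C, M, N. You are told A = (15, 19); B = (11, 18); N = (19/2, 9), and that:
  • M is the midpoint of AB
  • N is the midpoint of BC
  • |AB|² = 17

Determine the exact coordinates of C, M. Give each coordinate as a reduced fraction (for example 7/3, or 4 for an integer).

1. M_x = 13  [2·M = A+B = (15, 19)+(11, 18)]
2. M_y = 37/2  [2·M = A+B = (15, 19)+(11, 18)]
   so M = (13, 37/2)
3. C_x = 8  [C = 2·N−B = 2·(19/2, 9)−(11, 18)]
4. C_y = 0  [C = 2·N−B = 2·(19/2, 9)−(11, 18)]
   so C = (8, 0)

C = (8, 0)
M = (13, 37/2)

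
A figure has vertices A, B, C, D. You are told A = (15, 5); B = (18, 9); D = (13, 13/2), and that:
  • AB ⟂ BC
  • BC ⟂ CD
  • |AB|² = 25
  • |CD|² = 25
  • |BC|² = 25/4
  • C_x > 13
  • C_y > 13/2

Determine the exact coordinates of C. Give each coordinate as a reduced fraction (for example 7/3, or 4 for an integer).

1. C_x = 16  [[AB ⟂ BC ⇒ 3x+4y-90=0] ∩ [|C−(13, 13/2)|²=25]]
2. C_y = 21/2  [[AB ⟂ BC ⇒ 3x+4y-90=0] ∩ [|C−(13, 13/2)|²=25]]
   so C = (16, 21/2)

C = (16, 21/2)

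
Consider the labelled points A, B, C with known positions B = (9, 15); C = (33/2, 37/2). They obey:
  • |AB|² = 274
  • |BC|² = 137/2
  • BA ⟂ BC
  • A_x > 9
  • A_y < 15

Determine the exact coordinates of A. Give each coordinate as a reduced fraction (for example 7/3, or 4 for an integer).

A = (16, 0)

1. A_x = 16  [[BA ⟂ BC ⇒ 15/2x+7/2y-120=0] ∩ [|A−(9, 15)|²=274]]
2. A_y = 0  [[BA ⟂ BC ⇒ 15/2x+7/2y-120=0] ∩ [|A−(9, 15)|²=274]]
   so A = (16, 0)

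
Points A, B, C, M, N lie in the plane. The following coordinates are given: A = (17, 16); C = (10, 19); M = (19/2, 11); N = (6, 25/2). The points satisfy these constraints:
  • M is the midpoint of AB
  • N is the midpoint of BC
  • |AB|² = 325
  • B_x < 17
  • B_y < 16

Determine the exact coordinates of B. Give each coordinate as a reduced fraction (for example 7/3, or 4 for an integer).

B = (2, 6)

1. B_x = 2  [B = 2·M−A = 2·(19/2, 11)−(17, 16)]
2. B_y = 6  [B = 2·M−A = 2·(19/2, 11)−(17, 16)]
   so B = (2, 6)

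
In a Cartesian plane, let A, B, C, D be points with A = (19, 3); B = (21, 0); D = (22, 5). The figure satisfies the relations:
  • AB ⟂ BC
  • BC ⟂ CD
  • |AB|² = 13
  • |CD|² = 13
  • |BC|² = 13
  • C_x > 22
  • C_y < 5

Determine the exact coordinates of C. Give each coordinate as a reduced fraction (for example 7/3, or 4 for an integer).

C = (24, 2)

1. C_x = 24  [[AB ⟂ BC ⇒ 2x-3y-42=0] ∩ [|C−(22, 5)|²=13]]
2. C_y = 2  [[AB ⟂ BC ⇒ 2x-3y-42=0] ∩ [|C−(22, 5)|²=13]]
   so C = (24, 2)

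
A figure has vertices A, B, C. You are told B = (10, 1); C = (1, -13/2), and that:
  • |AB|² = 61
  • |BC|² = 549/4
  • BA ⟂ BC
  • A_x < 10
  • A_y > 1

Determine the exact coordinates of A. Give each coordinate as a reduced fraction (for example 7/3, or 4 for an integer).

1. A_x = 5  [[BA ⟂ BC ⇒ -9x-15/2y+195/2=0] ∩ [|A−(10, 1)|²=61]]
2. A_y = 7  [[BA ⟂ BC ⇒ -9x-15/2y+195/2=0] ∩ [|A−(10, 1)|²=61]]
   so A = (5, 7)

A = (5, 7)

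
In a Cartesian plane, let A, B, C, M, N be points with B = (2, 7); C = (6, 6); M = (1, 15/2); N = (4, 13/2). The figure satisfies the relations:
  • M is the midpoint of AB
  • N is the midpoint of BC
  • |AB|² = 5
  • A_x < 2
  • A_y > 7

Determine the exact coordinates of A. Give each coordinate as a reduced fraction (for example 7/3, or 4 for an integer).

A = (0, 8)

1. A_x = 0  [A = 2·M−B = 2·(1, 15/2)−(2, 7)]
2. A_y = 8  [A = 2·M−B = 2·(1, 15/2)−(2, 7)]
   so A = (0, 8)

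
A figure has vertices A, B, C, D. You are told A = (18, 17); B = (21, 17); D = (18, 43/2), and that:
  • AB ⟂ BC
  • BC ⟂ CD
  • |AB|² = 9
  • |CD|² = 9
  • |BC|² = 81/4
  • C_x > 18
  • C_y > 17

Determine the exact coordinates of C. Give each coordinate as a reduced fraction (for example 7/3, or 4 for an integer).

1. C_x = 21  [[AB ⟂ BC ⇒ 3x-63=0] ∩ [|C−(18, 43/2)|²=9]]
2. C_y = 43/2  [[AB ⟂ BC ⇒ 3x-63=0] ∩ [|C−(18, 43/2)|²=9]]
   so C = (21, 43/2)

C = (21, 43/2)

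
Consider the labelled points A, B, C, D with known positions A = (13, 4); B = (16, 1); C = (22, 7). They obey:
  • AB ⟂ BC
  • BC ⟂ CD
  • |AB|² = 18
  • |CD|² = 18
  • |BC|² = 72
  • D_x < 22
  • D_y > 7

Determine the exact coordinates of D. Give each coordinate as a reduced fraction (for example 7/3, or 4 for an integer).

1. D_x = 19  [[BC ⟂ CD ⇒ 6x+6y-174=0] ∩ [|D−(22, 7)|²=18]]
2. D_y = 10  [[BC ⟂ CD ⇒ 6x+6y-174=0] ∩ [|D−(22, 7)|²=18]]
   so D = (19, 10)

D = (19, 10)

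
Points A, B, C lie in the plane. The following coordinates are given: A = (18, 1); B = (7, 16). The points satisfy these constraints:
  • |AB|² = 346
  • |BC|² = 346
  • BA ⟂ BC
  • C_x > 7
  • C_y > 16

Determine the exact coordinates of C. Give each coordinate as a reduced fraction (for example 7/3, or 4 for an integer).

1. C_x = 22  [[BA ⟂ BC ⇒ 11x-15y+163=0] ∩ [|C−(7, 16)|²=346]]
2. C_y = 27  [[BA ⟂ BC ⇒ 11x-15y+163=0] ∩ [|C−(7, 16)|²=346]]
   so C = (22, 27)

C = (22, 27)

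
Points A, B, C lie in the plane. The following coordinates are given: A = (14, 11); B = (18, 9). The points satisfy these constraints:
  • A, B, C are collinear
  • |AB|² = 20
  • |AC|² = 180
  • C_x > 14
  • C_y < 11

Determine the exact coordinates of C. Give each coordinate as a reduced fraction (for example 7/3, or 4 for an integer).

1. C_x = 26  [[A, B, C are collinear ⇒ 2x+4y-72=0] ∩ [|C−(14, 11)|²=180]]
2. C_y = 5  [[A, B, C are collinear ⇒ 2x+4y-72=0] ∩ [|C−(14, 11)|²=180]]
   so C = (26, 5)

C = (26, 5)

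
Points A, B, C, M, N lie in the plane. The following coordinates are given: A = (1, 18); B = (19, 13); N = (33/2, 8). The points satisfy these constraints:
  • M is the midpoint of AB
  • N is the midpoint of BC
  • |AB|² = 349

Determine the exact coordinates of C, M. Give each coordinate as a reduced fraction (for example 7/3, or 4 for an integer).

C = (14, 3)
M = (10, 31/2)

1. M_x = 10  [2·M = A+B = (1, 18)+(19, 13)]
2. M_y = 31/2  [2·M = A+B = (1, 18)+(19, 13)]
   so M = (10, 31/2)
3. C_x = 14  [C = 2·N−B = 2·(33/2, 8)−(19, 13)]
4. C_y = 3  [C = 2·N−B = 2·(33/2, 8)−(19, 13)]
   so C = (14, 3)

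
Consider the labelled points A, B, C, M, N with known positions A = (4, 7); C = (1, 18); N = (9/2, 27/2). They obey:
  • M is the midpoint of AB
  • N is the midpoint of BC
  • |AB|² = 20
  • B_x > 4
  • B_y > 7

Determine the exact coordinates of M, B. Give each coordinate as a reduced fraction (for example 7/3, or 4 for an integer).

1. B_x = 8  [B = 2·N−C = 2·(9/2, 27/2)−(1, 18)]
2. B_y = 9  [B = 2·N−C = 2·(9/2, 27/2)−(1, 18)]
   so B = (8, 9)
3. M_x = 6  [2·M = A+B = (4, 7)+(8, 9)]
4. M_y = 8  [2·M = A+B = (4, 7)+(8, 9)]
   so M = (6, 8)

M = (6, 8)
B = (8, 9)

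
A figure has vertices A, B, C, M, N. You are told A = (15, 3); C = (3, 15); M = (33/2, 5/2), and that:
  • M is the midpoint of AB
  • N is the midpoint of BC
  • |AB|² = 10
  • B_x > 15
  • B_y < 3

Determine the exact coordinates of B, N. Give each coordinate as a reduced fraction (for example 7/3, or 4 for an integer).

B = (18, 2)
N = (21/2, 17/2)

1. B_x = 18  [B = 2·M−A = 2·(33/2, 5/2)−(15, 3)]
2. B_y = 2  [B = 2·M−A = 2·(33/2, 5/2)−(15, 3)]
   so B = (18, 2)
3. N_x = 21/2  [2·N = B+C = (18, 2)+(3, 15)]
4. N_y = 17/2  [2·N = B+C = (18, 2)+(3, 15)]
   so N = (21/2, 17/2)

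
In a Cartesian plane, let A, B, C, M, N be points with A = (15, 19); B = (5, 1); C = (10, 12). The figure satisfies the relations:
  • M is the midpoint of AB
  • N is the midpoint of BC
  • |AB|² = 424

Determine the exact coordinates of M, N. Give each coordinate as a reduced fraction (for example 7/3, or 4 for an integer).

M = (10, 10)
N = (15/2, 13/2)

1. M_x = 10  [2·M = A+B = (15, 19)+(5, 1)]
2. M_y = 10  [2·M = A+B = (15, 19)+(5, 1)]
   so M = (10, 10)
3. N_x = 15/2  [2·N = B+C = (5, 1)+(10, 12)]
4. N_y = 13/2  [2·N = B+C = (5, 1)+(10, 12)]
   so N = (15/2, 13/2)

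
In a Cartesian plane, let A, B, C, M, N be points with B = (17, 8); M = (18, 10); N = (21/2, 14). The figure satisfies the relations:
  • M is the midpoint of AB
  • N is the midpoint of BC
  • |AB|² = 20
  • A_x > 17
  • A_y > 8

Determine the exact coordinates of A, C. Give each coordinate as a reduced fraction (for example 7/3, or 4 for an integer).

A = (19, 12)
C = (4, 20)

1. A_x = 19  [A = 2·M−B = 2·(18, 10)−(17, 8)]
2. A_y = 12  [A = 2·M−B = 2·(18, 10)−(17, 8)]
   so A = (19, 12)
3. C_x = 4  [C = 2·N−B = 2·(21/2, 14)−(17, 8)]
4. C_y = 20  [C = 2·N−B = 2·(21/2, 14)−(17, 8)]
   so C = (4, 20)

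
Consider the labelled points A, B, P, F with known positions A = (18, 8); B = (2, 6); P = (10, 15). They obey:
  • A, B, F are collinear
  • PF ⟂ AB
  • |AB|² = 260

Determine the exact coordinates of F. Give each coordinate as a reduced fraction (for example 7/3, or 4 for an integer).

F = (714/65, 463/65)

1. F_x = 714/65  [[A, B, F are collinear ⇒ 2x-16y+92=0] ∩ [PF ⟂ AB ⇒ -16x-2y+190=0]]
2. F_y = 463/65  [[A, B, F are collinear ⇒ 2x-16y+92=0] ∩ [PF ⟂ AB ⇒ -16x-2y+190=0]]
   so F = (714/65, 463/65)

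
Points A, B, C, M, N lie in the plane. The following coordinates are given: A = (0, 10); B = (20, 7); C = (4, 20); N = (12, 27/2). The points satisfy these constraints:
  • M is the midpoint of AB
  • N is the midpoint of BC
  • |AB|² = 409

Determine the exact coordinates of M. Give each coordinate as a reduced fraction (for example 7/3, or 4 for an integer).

M = (10, 17/2)

1. M_x = 10  [2·M = A+B = (0, 10)+(20, 7)]
2. M_y = 17/2  [2·M = A+B = (0, 10)+(20, 7)]
   so M = (10, 17/2)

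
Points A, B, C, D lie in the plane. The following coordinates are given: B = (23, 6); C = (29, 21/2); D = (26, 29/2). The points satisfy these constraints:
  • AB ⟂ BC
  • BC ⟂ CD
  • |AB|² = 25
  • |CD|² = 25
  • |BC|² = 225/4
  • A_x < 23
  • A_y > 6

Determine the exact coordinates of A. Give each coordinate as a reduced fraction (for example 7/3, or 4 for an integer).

1. A_x = 20  [[AB ⟂ BC ⇒ -6x-9/2y+165=0] ∩ [|A−(23, 6)|²=25]]
2. A_y = 10  [[AB ⟂ BC ⇒ -6x-9/2y+165=0] ∩ [|A−(23, 6)|²=25]]
   so A = (20, 10)

A = (20, 10)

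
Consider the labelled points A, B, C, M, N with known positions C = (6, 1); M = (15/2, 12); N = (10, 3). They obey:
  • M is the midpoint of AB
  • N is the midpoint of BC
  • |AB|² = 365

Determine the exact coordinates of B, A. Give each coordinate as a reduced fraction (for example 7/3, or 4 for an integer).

1. B_x = 14  [B = 2·N−C = 2·(10, 3)−(6, 1)]
2. B_y = 5  [B = 2·N−C = 2·(10, 3)−(6, 1)]
   so B = (14, 5)
3. A_x = 1  [A = 2·M−B = 2·(15/2, 12)−(14, 5)]
4. A_y = 19  [A = 2·M−B = 2·(15/2, 12)−(14, 5)]
   so A = (1, 19)

B = (14, 5)
A = (1, 19)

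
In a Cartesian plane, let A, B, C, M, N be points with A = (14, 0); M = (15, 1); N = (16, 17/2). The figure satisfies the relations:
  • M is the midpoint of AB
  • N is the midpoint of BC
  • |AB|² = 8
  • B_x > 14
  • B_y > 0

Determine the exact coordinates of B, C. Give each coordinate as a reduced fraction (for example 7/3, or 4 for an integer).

B = (16, 2)
C = (16, 15)

1. B_x = 16  [B = 2·M−A = 2·(15, 1)−(14, 0)]
2. B_y = 2  [B = 2·M−A = 2·(15, 1)−(14, 0)]
   so B = (16, 2)
3. C_x = 16  [C = 2·N−B = 2·(16, 17/2)−(16, 2)]
4. C_y = 15  [C = 2·N−B = 2·(16, 17/2)−(16, 2)]
   so C = (16, 15)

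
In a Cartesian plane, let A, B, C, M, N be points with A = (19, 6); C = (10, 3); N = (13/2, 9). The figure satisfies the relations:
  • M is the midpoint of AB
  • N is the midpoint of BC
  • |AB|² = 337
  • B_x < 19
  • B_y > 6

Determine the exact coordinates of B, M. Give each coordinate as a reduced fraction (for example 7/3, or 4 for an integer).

1. B_x = 3  [B = 2·N−C = 2·(13/2, 9)−(10, 3)]
2. B_y = 15  [B = 2·N−C = 2·(13/2, 9)−(10, 3)]
   so B = (3, 15)
3. M_x = 11  [2·M = A+B = (19, 6)+(3, 15)]
4. M_y = 21/2  [2·M = A+B = (19, 6)+(3, 15)]
   so M = (11, 21/2)

B = (3, 15)
M = (11, 21/2)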